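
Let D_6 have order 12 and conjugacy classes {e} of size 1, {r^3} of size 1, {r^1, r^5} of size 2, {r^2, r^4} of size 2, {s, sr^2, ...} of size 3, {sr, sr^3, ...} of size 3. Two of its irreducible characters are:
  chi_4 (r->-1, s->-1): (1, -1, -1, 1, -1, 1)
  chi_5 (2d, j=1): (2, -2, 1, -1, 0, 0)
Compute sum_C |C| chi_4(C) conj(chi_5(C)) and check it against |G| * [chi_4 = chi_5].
Sum = 0; so <chi_4, chi_5> = 0 (distinct irreducibles are orthogonal).

Compute term by term over conjugacy classes (|C| * chi_4(C) * conj(chi_5(C))):
  1*(1)*conj(2) + 1*(-1)*conj(-2) + 2*(-1)*conj(1) + 2*(1)*conj(-1) + 3*(-1)*conj(0) + 3*(1)*conj(0)
  = (2) + (2) + (-2) + (-2) + (0) + (0)
  = 0.
Dividing by |G| = 12 gives 0/12 = 0, matching the row-orthogonality relation <chi_4, chi_5> = [chi_4 = chi_5].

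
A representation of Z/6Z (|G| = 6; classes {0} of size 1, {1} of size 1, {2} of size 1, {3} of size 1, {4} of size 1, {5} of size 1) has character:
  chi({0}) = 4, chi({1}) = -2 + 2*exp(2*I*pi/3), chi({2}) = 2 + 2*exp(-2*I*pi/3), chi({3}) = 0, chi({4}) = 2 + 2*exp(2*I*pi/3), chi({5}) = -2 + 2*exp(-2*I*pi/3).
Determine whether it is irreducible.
Not irreducible (reducible): <chi, chi> = 8 > 1.

Reasoning: <chi, chi> = (1/|G|) sum_C |C| * |chi(C)|^2 = (1/6)[1*|4|^2 + 1*|-2 + 2*exp(2*I*pi/3)|^2 + 1*|2 + 2*exp(-2*I*pi/3)|^2 + 1*|0|^2 + 1*|2 + 2*exp(2*I*pi/3)|^2 + 1*|-2 + 2*exp(-2*I*pi/3)|^2]
  = (1/6)[(16) + (12) + (4) + (0) + (4) + (12)] = 48/6 = 8.
(Exp terms are combined using exp(i*s)*conj(exp(i*t)) = exp(i*(s-t)), and sums of them are collapsed using the identity that for every m > 1 the m distinct m-th roots of unity sum to 0, e.g. 1 + exp(2*I*pi/3) + exp(-2*I*pi/3) = 0.)
A character is irreducible iff <chi, chi> = 1, so this representation is reducible.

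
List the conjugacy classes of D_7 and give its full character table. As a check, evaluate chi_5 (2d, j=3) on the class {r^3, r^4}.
Conjugacy classes: {e} of size 1, {r^1, r^6} of size 2, {r^2, r^5} of size 2, {r^3, r^4} of size 2, {s, sr, ..., sr^6} of size 7.
Character table:
  irrep \ class              {e} (size 1)  {r^1, r^6} (size 2)  {r^2, r^5} (size 2)  {r^3, r^4} (size 2)  {s, sr, ..., sr^6} (size 7)
  chi_1 (triv)               1             1                    1                    1                    1                          
  chi_2 (sign: r->1, s->-1)  1             1                    1                    1                    -1                         
  chi_3 (2d, j=1)            2             2*cos(2*pi/7)        -2*cos(3*pi/7)       -2*cos(pi/7)         0                          
  chi_4 (2d, j=2)            2             -2*cos(3*pi/7)       -2*cos(pi/7)         2*cos(2*pi/7)        0                          
  chi_5 (2d, j=3)            2             -2*cos(pi/7)         2*cos(2*pi/7)        -2*cos(3*pi/7)       0                          

Spot check: chi_5 (2d, j=3) on {r^3, r^4} = -2*cos(3*pi/7).

Working: D_7 has order 2*7 = 14 with 5 conjugacy classes, hence 5 irreducibles. Sum of squared dims 1 + 1 + 4 + 4 + 4 = 14 = |G|. Linear characters come from the abelianisation; the 2-dimensional irreps have character r^k -> 2*cos(2*pi*j*k/7), reflections -> 0.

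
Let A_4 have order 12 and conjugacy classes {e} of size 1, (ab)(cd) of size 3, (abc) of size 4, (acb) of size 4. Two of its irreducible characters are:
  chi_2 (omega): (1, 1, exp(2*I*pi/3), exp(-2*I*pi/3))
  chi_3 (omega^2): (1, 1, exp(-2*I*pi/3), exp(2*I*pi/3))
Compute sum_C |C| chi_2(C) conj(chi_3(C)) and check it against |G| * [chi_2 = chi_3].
Sum = 0; so <chi_2, chi_3> = 0 (distinct irreducibles are orthogonal).

Explanation: Compute term by term over conjugacy classes (|C| * chi_2(C) * conj(chi_3(C))):
  1*(1)*conj(1) + 3*(1)*conj(1) + 4*(exp(2*I*pi/3))*conj(exp(-2*I*pi/3)) + 4*(exp(-2*I*pi/3))*conj(exp(2*I*pi/3))
  = (1) + (3) + (4*exp(-2*I*pi/3)) + (4*exp(2*I*pi/3))
  = 0.
(Exp terms are combined using exp(i*s)*conj(exp(i*t)) = exp(i*(s-t)), and sums of them are collapsed using the identity that for every m > 1 the m distinct m-th roots of unity sum to 0, e.g. 1 + exp(2*I*pi/3) + exp(-2*I*pi/3) = 0.)
Dividing by |G| = 12 gives 0/12 = 0, matching the row-orthogonality relation <chi_2, chi_3> = [chi_2 = chi_3].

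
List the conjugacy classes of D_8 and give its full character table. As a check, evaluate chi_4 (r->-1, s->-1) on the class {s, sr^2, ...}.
Conjugacy classes: {e} of size 1, {r^4} of size 1, {r^1, r^7} of size 2, {r^2, r^6} of size 2, {r^3, r^5} of size 2, {s, sr^2, ...} of size 4, {sr, sr^3, ...} of size 4.
Character table:
  irrep \ class              {e} (size 1)  {r^4} (size 1)  {r^1, r^7} (size 2)  {r^2, r^6} (size 2)  {r^3, r^5} (size 2)  {s, sr^2, ...} (size 4)  {sr, sr^3, ...} (size 4)
  chi_1 (triv)               1             1               1                    1                    1                    1                        1                       
  chi_2 (sign: r->1, s->-1)  1             1               1                    1                    1                    -1                       -1                      
  chi_3 (r->-1, s->1)        1             1               -1                   1                    -1                   1                        -1                      
  chi_4 (r->-1, s->-1)       1             1               -1                   1                    -1                   -1                       1                       
  chi_5 (2d, j=1)            2             -2              sqrt(2)              0                    -sqrt(2)             0                        0                       
  chi_6 (2d, j=2)            2             2               0                    -2                   0                    0                        0                       
  chi_7 (2d, j=3)            2             -2              -sqrt(2)             0                    sqrt(2)              0                        0                       

Spot check: chi_4 (r->-1, s->-1) on {s, sr^2, ...} = -1.

Reasoning: D_8 has order 2*8 = 16 with 7 conjugacy classes, hence 7 irreducibles. Sum of squared dims 1 + 1 + 1 + 1 + 4 + 4 + 4 = 16 = |G|. Linear characters come from the abelianisation; the 2-dimensional irreps have character r^k -> 2*cos(2*pi*j*k/8), reflections -> 0.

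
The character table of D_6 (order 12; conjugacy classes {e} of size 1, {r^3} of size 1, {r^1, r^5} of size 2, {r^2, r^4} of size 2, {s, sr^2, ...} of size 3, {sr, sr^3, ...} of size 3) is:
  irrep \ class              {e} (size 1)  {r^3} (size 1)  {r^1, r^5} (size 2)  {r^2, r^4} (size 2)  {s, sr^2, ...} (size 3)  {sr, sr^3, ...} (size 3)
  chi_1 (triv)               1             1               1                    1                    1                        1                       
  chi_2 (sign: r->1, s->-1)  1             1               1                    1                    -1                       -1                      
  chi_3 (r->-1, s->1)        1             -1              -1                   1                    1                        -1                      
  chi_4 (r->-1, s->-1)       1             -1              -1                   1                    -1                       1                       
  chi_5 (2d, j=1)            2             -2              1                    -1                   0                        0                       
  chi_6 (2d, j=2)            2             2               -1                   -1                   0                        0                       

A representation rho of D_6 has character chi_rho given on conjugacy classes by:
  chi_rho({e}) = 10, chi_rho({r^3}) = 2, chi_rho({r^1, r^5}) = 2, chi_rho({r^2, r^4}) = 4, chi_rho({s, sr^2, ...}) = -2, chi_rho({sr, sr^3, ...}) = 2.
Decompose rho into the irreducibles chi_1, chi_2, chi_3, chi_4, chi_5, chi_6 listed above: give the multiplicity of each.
Multiplicities: chi_1: 2, chi_2: 2, chi_3: 0, chi_4: 2, chi_5: 1, chi_6: 1.

Use <chi_rho, chi> = (1/|G|) sum_C |C| * chi_rho(C) * conj(chi(C)) with |G| = 12 for each irreducible chi in the table:
  <chi_rho, chi_1> = (1/12)[1*(10)*conj(1) + 1*(2)*conj(1) + 2*(2)*conj(1) + 2*(4)*conj(1) + 3*(-2)*conj(1) + 3*(2)*conj(1)]
      = (1/12)[(10) + (2) + (4) + (8) + (-6) + (6)] = 24/12 = 2
  <chi_rho, chi_2> = (1/12)[1*(10)*conj(1) + 1*(2)*conj(1) + 2*(2)*conj(1) + 2*(4)*conj(1) + 3*(-2)*conj(-1) + 3*(2)*conj(-1)]
      = (1/12)[(10) + (2) + (4) + (8) + (6) + (-6)] = 24/12 = 2
  <chi_rho, chi_3> = (1/12)[1*(10)*conj(1) + 1*(2)*conj(-1) + 2*(2)*conj(-1) + 2*(4)*conj(1) + 3*(-2)*conj(1) + 3*(2)*conj(-1)]
      = (1/12)[(10) + (-2) + (-4) + (8) + (-6) + (-6)] = 0/12 = 0
  <chi_rho, chi_4> = (1/12)[1*(10)*conj(1) + 1*(2)*conj(-1) + 2*(2)*conj(-1) + 2*(4)*conj(1) + 3*(-2)*conj(-1) + 3*(2)*conj(1)]
      = (1/12)[(10) + (-2) + (-4) + (8) + (6) + (6)] = 24/12 = 2
  <chi_rho, chi_5> = (1/12)[1*(10)*conj(2) + 1*(2)*conj(-2) + 2*(2)*conj(1) + 2*(4)*conj(-1) + 3*(-2)*conj(0) + 3*(2)*conj(0)]
      = (1/12)[(20) + (-4) + (4) + (-8) + (0) + (0)] = 12/12 = 1
  <chi_rho, chi_6> = (1/12)[1*(10)*conj(2) + 1*(2)*conj(2) + 2*(2)*conj(-1) + 2*(4)*conj(-1) + 3*(-2)*conj(0) + 3*(2)*conj(0)]
      = (1/12)[(20) + (4) + (-4) + (-8) + (0) + (0)] = 12/12 = 1
Dimension check: dim(rho) = sum (mult * dim) = 2*1 + 2*1 + 0*1 + 2*1 + 1*2 + 1*2 = 10 = chi_rho(e) = 10.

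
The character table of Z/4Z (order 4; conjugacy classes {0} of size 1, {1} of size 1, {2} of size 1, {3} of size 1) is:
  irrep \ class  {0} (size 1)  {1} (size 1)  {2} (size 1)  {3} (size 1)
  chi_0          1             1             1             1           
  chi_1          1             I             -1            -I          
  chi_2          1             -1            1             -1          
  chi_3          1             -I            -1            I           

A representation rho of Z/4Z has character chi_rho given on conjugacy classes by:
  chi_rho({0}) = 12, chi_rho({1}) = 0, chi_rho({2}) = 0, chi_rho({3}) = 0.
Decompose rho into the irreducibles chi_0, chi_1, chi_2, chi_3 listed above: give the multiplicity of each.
Multiplicities: chi_0: 3, chi_1: 3, chi_2: 3, chi_3: 3.

Explanation: Use <chi_rho, chi> = (1/|G|) sum_C |C| * chi_rho(C) * conj(chi(C)) with |G| = 4 for each irreducible chi in the table:
  <chi_rho, chi_0> = (1/4)[1*(12)*conj(1) + 1*(0)*conj(1) + 1*(0)*conj(1) + 1*(0)*conj(1)]
      = (1/4)[(12) + (0) + (0) + (0)] = 12/4 = 3
  <chi_rho, chi_1> = (1/4)[1*(12)*conj(1) + 1*(0)*conj(I) + 1*(0)*conj(-1) + 1*(0)*conj(-I)]
      = (1/4)[(12) + (0) + (0) + (0)] = 12/4 = 3
  <chi_rho, chi_2> = (1/4)[1*(12)*conj(1) + 1*(0)*conj(-1) + 1*(0)*conj(1) + 1*(0)*conj(-1)]
      = (1/4)[(12) + (0) + (0) + (0)] = 12/4 = 3
  <chi_rho, chi_3> = (1/4)[1*(12)*conj(1) + 1*(0)*conj(-I) + 1*(0)*conj(-1) + 1*(0)*conj(I)]
      = (1/4)[(12) + (0) + (0) + (0)] = 12/4 = 3
(Exp terms are combined using exp(i*s)*conj(exp(i*t)) = exp(i*(s-t)), and sums of them are collapsed using the identity that for every m > 1 the m distinct m-th roots of unity sum to 0, e.g. 1 + exp(2*I*pi/3) + exp(-2*I*pi/3) = 0.)
Dimension check: dim(rho) = sum (mult * dim) = 3*1 + 3*1 + 3*1 + 3*1 = 12 = chi_rho(e) = 12.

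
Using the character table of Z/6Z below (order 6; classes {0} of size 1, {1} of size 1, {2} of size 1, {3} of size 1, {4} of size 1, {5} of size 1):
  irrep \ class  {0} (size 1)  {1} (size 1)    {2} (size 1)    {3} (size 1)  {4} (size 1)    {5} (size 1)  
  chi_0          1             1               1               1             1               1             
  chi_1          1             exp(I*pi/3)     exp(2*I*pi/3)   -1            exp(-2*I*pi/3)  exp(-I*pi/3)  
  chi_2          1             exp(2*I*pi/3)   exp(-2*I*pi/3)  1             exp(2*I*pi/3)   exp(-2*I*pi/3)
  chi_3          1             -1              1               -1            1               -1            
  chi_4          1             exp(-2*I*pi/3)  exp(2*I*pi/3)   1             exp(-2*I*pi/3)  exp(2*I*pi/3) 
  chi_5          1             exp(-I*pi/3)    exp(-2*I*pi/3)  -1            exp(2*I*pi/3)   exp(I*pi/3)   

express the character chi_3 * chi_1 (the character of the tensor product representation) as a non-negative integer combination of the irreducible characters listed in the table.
chi_3 tensor chi_1 = chi_4 (all other irreducibles have multiplicity 0).

Justification: The character of a tensor product is the pointwise product (chi_3 * chi_1)(C) = chi_3(C) * chi_1(C):
  {0}: (1)*(1), {1}: (-1)*(exp(I*pi/3)), {2}: (1)*(exp(2*I*pi/3)), {3}: (-1)*(-1), {4}: (1)*(exp(-2*I*pi/3)), {5}: (-1)*(exp(-I*pi/3))
so (chi_3 * chi_1) takes values
  {0} -> 1, {1} -> -exp(I*pi/3), {2} -> exp(2*I*pi/3), {3} -> 1, {4} -> exp(-2*I*pi/3), {5} -> -exp(-I*pi/3).
Now take the inner product of this character with each irreducible chi from the table, <chi_3*chi_1, chi> = (1/6) sum_C |C| (chi_3*chi_1)(C) conj(chi(C)):
  <chi_3*chi_1, chi_0> = (1/6)[1*(1)*conj(1) + 1*(-exp(I*pi/3))*conj(1) + 1*(exp(2*I*pi/3))*conj(1) + 1*(1)*conj(1) + 1*(exp(-2*I*pi/3))*conj(1) + 1*(-exp(-I*pi/3))*conj(1)]
      = (1/6)[(1) + (-exp(I*pi/3)) + (exp(2*I*pi/3)) + (1) + (exp(-2*I*pi/3)) + (-exp(-I*pi/3))] = 0/6 = 0
  <chi_3*chi_1, chi_1> = (1/6)[1*(1)*conj(1) + 1*(-exp(I*pi/3))*conj(exp(I*pi/3)) + 1*(exp(2*I*pi/3))*conj(exp(2*I*pi/3)) + 1*(1)*conj(-1) + 1*(exp(-2*I*pi/3))*conj(exp(-2*I*pi/3)) + 1*(-exp(-I*pi/3))*conj(exp(-I*pi/3))]
      = (1/6)[(1) + (-1) + (1) + (-1) + (1) + (-1)] = 0/6 = 0
  <chi_3*chi_1, chi_2> = (1/6)[1*(1)*conj(1) + 1*(-exp(I*pi/3))*conj(exp(2*I*pi/3)) + 1*(exp(2*I*pi/3))*conj(exp(-2*I*pi/3)) + 1*(1)*conj(1) + 1*(exp(-2*I*pi/3))*conj(exp(2*I*pi/3)) + 1*(-exp(-I*pi/3))*conj(exp(-2*I*pi/3))]
      = (1/6)[(1) + (-exp(-I*pi/3)) + (exp(-2*I*pi/3)) + (1) + (exp(2*I*pi/3)) + (-exp(I*pi/3))] = 0/6 = 0
  <chi_3*chi_1, chi_3> = (1/6)[1*(1)*conj(1) + 1*(-exp(I*pi/3))*conj(-1) + 1*(exp(2*I*pi/3))*conj(1) + 1*(1)*conj(-1) + 1*(exp(-2*I*pi/3))*conj(1) + 1*(-exp(-I*pi/3))*conj(-1)]
      = (1/6)[(1) + (exp(I*pi/3)) + (exp(2*I*pi/3)) + (-1) + (exp(-2*I*pi/3)) + (exp(-I*pi/3))] = 0/6 = 0
  <chi_3*chi_1, chi_4> = (1/6)[1*(1)*conj(1) + 1*(-exp(I*pi/3))*conj(exp(-2*I*pi/3)) + 1*(exp(2*I*pi/3))*conj(exp(2*I*pi/3)) + 1*(1)*conj(1) + 1*(exp(-2*I*pi/3))*conj(exp(-2*I*pi/3)) + 1*(-exp(-I*pi/3))*conj(exp(2*I*pi/3))]
      = (1/6)[(1) + (1) + (1) + (1) + (1) + (1)] = 6/6 = 1
  <chi_3*chi_1, chi_5> = (1/6)[1*(1)*conj(1) + 1*(-exp(I*pi/3))*conj(exp(-I*pi/3)) + 1*(exp(2*I*pi/3))*conj(exp(-2*I*pi/3)) + 1*(1)*conj(-1) + 1*(exp(-2*I*pi/3))*conj(exp(2*I*pi/3)) + 1*(-exp(-I*pi/3))*conj(exp(I*pi/3))]
      = (1/6)[(1) + (-exp(2*I*pi/3)) + (exp(-2*I*pi/3)) + (-1) + (exp(2*I*pi/3)) + (-exp(-2*I*pi/3))] = 0/6 = 0
(Exp terms are combined using exp(i*s)*conj(exp(i*t)) = exp(i*(s-t)), and sums of them are collapsed using the identity that for every m > 1 the m distinct m-th roots of unity sum to 0, e.g. 1 + exp(2*I*pi/3) + exp(-2*I*pi/3) = 0.)
Hence the multiplicities are chi_4: 1. Dimension check: dim(chi_3)*dim(chi_1) = 1*1 = 1 and sum (mult * dim) = 1*1 = 1.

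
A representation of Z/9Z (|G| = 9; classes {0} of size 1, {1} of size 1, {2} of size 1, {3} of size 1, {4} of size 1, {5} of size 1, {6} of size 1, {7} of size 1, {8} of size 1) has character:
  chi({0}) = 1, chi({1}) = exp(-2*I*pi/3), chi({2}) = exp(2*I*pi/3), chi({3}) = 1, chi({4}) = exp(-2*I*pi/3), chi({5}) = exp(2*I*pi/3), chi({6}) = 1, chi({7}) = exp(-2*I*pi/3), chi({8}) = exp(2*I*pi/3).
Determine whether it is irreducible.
Irreducible: <chi, chi> = 1.

Solution. <chi, chi> = (1/|G|) sum_C |C| * |chi(C)|^2 = (1/9)[1*|1|^2 + 1*|exp(-2*I*pi/3)|^2 + 1*|exp(2*I*pi/3)|^2 + 1*|1|^2 + 1*|exp(-2*I*pi/3)|^2 + 1*|exp(2*I*pi/3)|^2 + 1*|1|^2 + 1*|exp(-2*I*pi/3)|^2 + 1*|exp(2*I*pi/3)|^2]
  = (1/9)[(1) + (1) + (1) + (1) + (1) + (1) + (1) + (1) + (1)] = 9/9 = 1.
(Exp terms are combined using exp(i*s)*conj(exp(i*t)) = exp(i*(s-t)), and sums of them are collapsed using the identity that for every m > 1 the m distinct m-th roots of unity sum to 0, e.g. 1 + exp(2*I*pi/3) + exp(-2*I*pi/3) = 0.)
A character is irreducible iff <chi, chi> = 1, so this representation is irreducible.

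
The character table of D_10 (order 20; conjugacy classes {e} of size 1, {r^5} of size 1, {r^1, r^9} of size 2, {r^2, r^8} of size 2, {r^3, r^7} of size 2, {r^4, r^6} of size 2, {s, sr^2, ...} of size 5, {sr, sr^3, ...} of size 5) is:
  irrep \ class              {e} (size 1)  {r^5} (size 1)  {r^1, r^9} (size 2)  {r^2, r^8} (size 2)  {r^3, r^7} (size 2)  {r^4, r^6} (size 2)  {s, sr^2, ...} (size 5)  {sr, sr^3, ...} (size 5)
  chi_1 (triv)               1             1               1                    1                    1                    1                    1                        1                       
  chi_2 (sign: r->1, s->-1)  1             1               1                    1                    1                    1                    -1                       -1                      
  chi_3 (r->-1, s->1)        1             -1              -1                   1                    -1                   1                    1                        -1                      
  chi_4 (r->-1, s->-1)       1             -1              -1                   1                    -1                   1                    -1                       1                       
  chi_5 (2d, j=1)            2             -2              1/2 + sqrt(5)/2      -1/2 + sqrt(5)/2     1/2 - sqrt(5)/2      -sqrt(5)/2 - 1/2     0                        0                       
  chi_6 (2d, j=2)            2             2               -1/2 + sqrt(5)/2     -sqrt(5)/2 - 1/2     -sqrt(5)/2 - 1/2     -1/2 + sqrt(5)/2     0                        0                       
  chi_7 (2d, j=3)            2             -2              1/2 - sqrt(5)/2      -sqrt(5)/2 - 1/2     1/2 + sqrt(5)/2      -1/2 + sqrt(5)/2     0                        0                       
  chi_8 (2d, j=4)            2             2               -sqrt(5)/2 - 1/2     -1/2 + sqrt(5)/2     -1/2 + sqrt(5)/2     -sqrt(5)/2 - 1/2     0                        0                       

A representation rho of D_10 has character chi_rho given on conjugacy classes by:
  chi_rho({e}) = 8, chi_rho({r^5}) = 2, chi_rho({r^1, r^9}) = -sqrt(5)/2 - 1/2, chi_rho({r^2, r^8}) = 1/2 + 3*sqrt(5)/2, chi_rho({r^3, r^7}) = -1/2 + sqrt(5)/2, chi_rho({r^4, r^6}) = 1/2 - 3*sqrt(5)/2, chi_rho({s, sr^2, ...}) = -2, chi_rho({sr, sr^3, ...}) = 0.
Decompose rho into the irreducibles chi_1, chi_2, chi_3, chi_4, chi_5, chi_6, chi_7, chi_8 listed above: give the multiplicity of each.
Multiplicities: chi_1: 0, chi_2: 1, chi_3: 0, chi_4: 1, chi_5: 1, chi_6: 0, chi_7: 0, chi_8: 2.

Justification: Use <chi_rho, chi> = (1/|G|) sum_C |C| * chi_rho(C) * conj(chi(C)) with |G| = 20 for each irreducible chi in the table:
  <chi_rho, chi_1> = (1/20)[1*(8)*conj(1) + 1*(2)*conj(1) + 2*(-sqrt(5)/2 - 1/2)*conj(1) + 2*(1/2 + 3*sqrt(5)/2)*conj(1) + 2*(-1/2 + sqrt(5)/2)*conj(1) + 2*(1/2 - 3*sqrt(5)/2)*conj(1) + 5*(-2)*conj(1) + 5*(0)*conj(1)]
      = (1/20)[(8) + (2) + (-sqrt(5) - 1) + (1 + 3*sqrt(5)) + (-1 + sqrt(5)) + (1 - 3*sqrt(5)) + (-10) + (0)] = 0/20 = 0
  <chi_rho, chi_2> = (1/20)[1*(8)*conj(1) + 1*(2)*conj(1) + 2*(-sqrt(5)/2 - 1/2)*conj(1) + 2*(1/2 + 3*sqrt(5)/2)*conj(1) + 2*(-1/2 + sqrt(5)/2)*conj(1) + 2*(1/2 - 3*sqrt(5)/2)*conj(1) + 5*(-2)*conj(-1) + 5*(0)*conj(-1)]
      = (1/20)[(8) + (2) + (-sqrt(5) - 1) + (1 + 3*sqrt(5)) + (-1 + sqrt(5)) + (1 - 3*sqrt(5)) + (10) + (0)] = 20/20 = 1
  <chi_rho, chi_3> = (1/20)[1*(8)*conj(1) + 1*(2)*conj(-1) + 2*(-sqrt(5)/2 - 1/2)*conj(-1) + 2*(1/2 + 3*sqrt(5)/2)*conj(1) + 2*(-1/2 + sqrt(5)/2)*conj(-1) + 2*(1/2 - 3*sqrt(5)/2)*conj(1) + 5*(-2)*conj(1) + 5*(0)*conj(-1)]
      = (1/20)[(8) + (-2) + (1 + sqrt(5)) + (1 + 3*sqrt(5)) + (1 - sqrt(5)) + (1 - 3*sqrt(5)) + (-10) + (0)] = 0/20 = 0
  <chi_rho, chi_4> = (1/20)[1*(8)*conj(1) + 1*(2)*conj(-1) + 2*(-sqrt(5)/2 - 1/2)*conj(-1) + 2*(1/2 + 3*sqrt(5)/2)*conj(1) + 2*(-1/2 + sqrt(5)/2)*conj(-1) + 2*(1/2 - 3*sqrt(5)/2)*conj(1) + 5*(-2)*conj(-1) + 5*(0)*conj(1)]
      = (1/20)[(8) + (-2) + (1 + sqrt(5)) + (1 + 3*sqrt(5)) + (1 - sqrt(5)) + (1 - 3*sqrt(5)) + (10) + (0)] = 20/20 = 1
  <chi_rho, chi_5> = (1/20)[1*(8)*conj(2) + 1*(2)*conj(-2) + 2*(-sqrt(5)/2 - 1/2)*conj(1/2 + sqrt(5)/2) + 2*(1/2 + 3*sqrt(5)/2)*conj(-1/2 + sqrt(5)/2) + 2*(-1/2 + sqrt(5)/2)*conj(1/2 - sqrt(5)/2) + 2*(1/2 - 3*sqrt(5)/2)*conj(-sqrt(5)/2 - 1/2) + 5*(-2)*conj(0) + 5*(0)*conj(0)]
      = (1/20)[(16) + (-4) + (-3 - sqrt(5)) + (7 - sqrt(5)) + (-3 + sqrt(5)) + (sqrt(5) + 7) + (0) + (0)] = 20/20 = 1
  <chi_rho, chi_6> = (1/20)[1*(8)*conj(2) + 1*(2)*conj(2) + 2*(-sqrt(5)/2 - 1/2)*conj(-1/2 + sqrt(5)/2) + 2*(1/2 + 3*sqrt(5)/2)*conj(-sqrt(5)/2 - 1/2) + 2*(-1/2 + sqrt(5)/2)*conj(-sqrt(5)/2 - 1/2) + 2*(1/2 - 3*sqrt(5)/2)*conj(-1/2 + sqrt(5)/2) + 5*(-2)*conj(0) + 5*(0)*conj(0)]
      = (1/20)[(16) + (4) + (-2) + (-8 - 2*sqrt(5)) + (-2) + (-8 + 2*sqrt(5)) + (0) + (0)] = 0/20 = 0
  <chi_rho, chi_7> = (1/20)[1*(8)*conj(2) + 1*(2)*conj(-2) + 2*(-sqrt(5)/2 - 1/2)*conj(1/2 - sqrt(5)/2) + 2*(1/2 + 3*sqrt(5)/2)*conj(-sqrt(5)/2 - 1/2) + 2*(-1/2 + sqrt(5)/2)*conj(1/2 + sqrt(5)/2) + 2*(1/2 - 3*sqrt(5)/2)*conj(-1/2 + sqrt(5)/2) + 5*(-2)*conj(0) + 5*(0)*conj(0)]
      = (1/20)[(16) + (-4) + (2) + (-8 - 2*sqrt(5)) + (2) + (-8 + 2*sqrt(5)) + (0) + (0)] = 0/20 = 0
  <chi_rho, chi_8> = (1/20)[1*(8)*conj(2) + 1*(2)*conj(2) + 2*(-sqrt(5)/2 - 1/2)*conj(-sqrt(5)/2 - 1/2) + 2*(1/2 + 3*sqrt(5)/2)*conj(-1/2 + sqrt(5)/2) + 2*(-1/2 + sqrt(5)/2)*conj(-1/2 + sqrt(5)/2) + 2*(1/2 - 3*sqrt(5)/2)*conj(-sqrt(5)/2 - 1/2) + 5*(-2)*conj(0) + 5*(0)*conj(0)]
      = (1/20)[(16) + (4) + (sqrt(5) + 3) + (7 - sqrt(5)) + (3 - sqrt(5)) + (sqrt(5) + 7) + (0) + (0)] = 40/20 = 2
Dimension check: dim(rho) = sum (mult * dim) = 0*1 + 1*1 + 0*1 + 1*1 + 1*2 + 0*2 + 0*2 + 2*2 = 8 = chi_rho(e) = 8.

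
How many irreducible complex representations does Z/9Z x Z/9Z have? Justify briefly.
81

Explanation: The number of irreducible complex representations of a finite group equals its number of conjugacy classes. Z/9Z x Z/9Z is abelian of order 81, so every element is its own conjugacy class: 81 classes, so Z/9Z x Z/9Z (order 81) has exactly 81 irreducible complex representations.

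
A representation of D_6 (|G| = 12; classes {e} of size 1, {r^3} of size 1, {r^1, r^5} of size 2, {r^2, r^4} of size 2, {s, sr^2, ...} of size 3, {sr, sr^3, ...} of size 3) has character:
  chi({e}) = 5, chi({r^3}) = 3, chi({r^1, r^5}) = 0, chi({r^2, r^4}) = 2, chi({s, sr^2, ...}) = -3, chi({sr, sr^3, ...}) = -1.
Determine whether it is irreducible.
Not irreducible (reducible): <chi, chi> = 6 > 1.

Details: <chi, chi> = (1/|G|) sum_C |C| * |chi(C)|^2 = (1/12)[1*|5|^2 + 1*|3|^2 + 2*|0|^2 + 2*|2|^2 + 3*|-3|^2 + 3*|-1|^2]
  = (1/12)[(25) + (9) + (0) + (8) + (27) + (3)] = 72/12 = 6.
A character is irreducible iff <chi, chi> = 1, so this representation is reducible.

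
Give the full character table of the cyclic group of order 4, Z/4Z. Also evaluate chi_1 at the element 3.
Character table of Z/4Z (irreps indexed chi_0,...,chi_3 with chi_k(m) = zeta_4^(k*m), zeta_4 = exp(2*pi*i/4)):
  irrep \ class  {0} (size 1)  {1} (size 1)  {2} (size 1)  {3} (size 1)
  chi_0          1             1             1             1           
  chi_1          1             I             -1            -I          
  chi_2          1             -1            1             -1          
  chi_3          1             -I            -1            I           

Spot check: chi_1(3) = zeta_4^(1*3) = zeta_4^3 = -I.

Justification: Z/4Z is abelian, so all 4 irreducible complex representations are 1-dimensional. They are given by chi_k(m) = zeta_4^(k*m) for k = 0,...,3. Row orthogonality: sum_m chi_k(m) conj(chi_l(m)) = 4 * [k = l].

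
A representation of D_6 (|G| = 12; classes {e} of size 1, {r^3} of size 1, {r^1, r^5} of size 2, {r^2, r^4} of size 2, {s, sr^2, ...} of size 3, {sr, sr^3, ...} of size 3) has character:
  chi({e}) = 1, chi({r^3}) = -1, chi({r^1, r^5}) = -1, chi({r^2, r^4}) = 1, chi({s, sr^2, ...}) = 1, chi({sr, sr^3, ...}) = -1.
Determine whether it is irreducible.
Irreducible: <chi, chi> = 1.

Derivation: <chi, chi> = (1/|G|) sum_C |C| * |chi(C)|^2 = (1/12)[1*|1|^2 + 1*|-1|^2 + 2*|-1|^2 + 2*|1|^2 + 3*|1|^2 + 3*|-1|^2]
  = (1/12)[(1) + (1) + (2) + (2) + (3) + (3)] = 12/12 = 1.
A character is irreducible iff <chi, chi> = 1, so this representation is irreducible.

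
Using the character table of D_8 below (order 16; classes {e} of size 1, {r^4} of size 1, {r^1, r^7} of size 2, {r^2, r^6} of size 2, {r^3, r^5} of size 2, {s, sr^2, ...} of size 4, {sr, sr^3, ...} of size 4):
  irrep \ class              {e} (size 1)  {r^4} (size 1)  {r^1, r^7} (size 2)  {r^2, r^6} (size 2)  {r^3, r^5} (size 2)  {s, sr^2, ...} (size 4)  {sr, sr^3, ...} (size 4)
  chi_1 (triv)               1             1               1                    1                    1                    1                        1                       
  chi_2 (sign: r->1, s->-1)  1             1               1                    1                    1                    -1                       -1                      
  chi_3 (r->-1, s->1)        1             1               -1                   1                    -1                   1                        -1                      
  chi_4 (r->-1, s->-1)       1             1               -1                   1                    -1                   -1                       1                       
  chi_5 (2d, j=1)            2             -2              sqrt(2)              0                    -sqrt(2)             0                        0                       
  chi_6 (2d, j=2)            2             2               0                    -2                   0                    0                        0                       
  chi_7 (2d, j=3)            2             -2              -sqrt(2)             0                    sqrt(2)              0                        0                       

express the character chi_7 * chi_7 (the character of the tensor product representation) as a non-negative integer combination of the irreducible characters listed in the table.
chi_7 tensor chi_7 = chi_1 + chi_2 + chi_6 (all other irreducibles have multiplicity 0).

Argument: The character of a tensor product is the pointwise product (chi_7 * chi_7)(C) = chi_7(C) * chi_7(C):
  {e}: (2)*(2), {r^4}: (-2)*(-2), {r^1, r^7}: (-sqrt(2))*(-sqrt(2)), {r^2, r^6}: (0)*(0), {r^3, r^5}: (sqrt(2))*(sqrt(2)), {s, sr^2, ...}: (0)*(0), {sr, sr^3, ...}: (0)*(0)
so (chi_7 * chi_7) takes values
  {e} -> 4, {r^4} -> 4, {r^1, r^7} -> 2, {r^2, r^6} -> 0, {r^3, r^5} -> 2, {s, sr^2, ...} -> 0, {sr, sr^3, ...} -> 0.
Now take the inner product of this character with each irreducible chi from the table, <chi_7*chi_7, chi> = (1/16) sum_C |C| (chi_7*chi_7)(C) conj(chi(C)):
  <chi_7*chi_7, chi_1> = (1/16)[1*(4)*conj(1) + 1*(4)*conj(1) + 2*(2)*conj(1) + 2*(0)*conj(1) + 2*(2)*conj(1) + 4*(0)*conj(1) + 4*(0)*conj(1)]
      = (1/16)[(4) + (4) + (4) + (0) + (4) + (0) + (0)] = 16/16 = 1
  <chi_7*chi_7, chi_2> = (1/16)[1*(4)*conj(1) + 1*(4)*conj(1) + 2*(2)*conj(1) + 2*(0)*conj(1) + 2*(2)*conj(1) + 4*(0)*conj(-1) + 4*(0)*conj(-1)]
      = (1/16)[(4) + (4) + (4) + (0) + (4) + (0) + (0)] = 16/16 = 1
  <chi_7*chi_7, chi_3> = (1/16)[1*(4)*conj(1) + 1*(4)*conj(1) + 2*(2)*conj(-1) + 2*(0)*conj(1) + 2*(2)*conj(-1) + 4*(0)*conj(1) + 4*(0)*conj(-1)]
      = (1/16)[(4) + (4) + (-4) + (0) + (-4) + (0) + (0)] = 0/16 = 0
  <chi_7*chi_7, chi_4> = (1/16)[1*(4)*conj(1) + 1*(4)*conj(1) + 2*(2)*conj(-1) + 2*(0)*conj(1) + 2*(2)*conj(-1) + 4*(0)*conj(-1) + 4*(0)*conj(1)]
      = (1/16)[(4) + (4) + (-4) + (0) + (-4) + (0) + (0)] = 0/16 = 0
  <chi_7*chi_7, chi_5> = (1/16)[1*(4)*conj(2) + 1*(4)*conj(-2) + 2*(2)*conj(sqrt(2)) + 2*(0)*conj(0) + 2*(2)*conj(-sqrt(2)) + 4*(0)*conj(0) + 4*(0)*conj(0)]
      = (1/16)[(8) + (-8) + (4*sqrt(2)) + (0) + (-4*sqrt(2)) + (0) + (0)] = 0/16 = 0
  <chi_7*chi_7, chi_6> = (1/16)[1*(4)*conj(2) + 1*(4)*conj(2) + 2*(2)*conj(0) + 2*(0)*conj(-2) + 2*(2)*conj(0) + 4*(0)*conj(0) + 4*(0)*conj(0)]
      = (1/16)[(8) + (8) + (0) + (0) + (0) + (0) + (0)] = 16/16 = 1
  <chi_7*chi_7, chi_7> = (1/16)[1*(4)*conj(2) + 1*(4)*conj(-2) + 2*(2)*conj(-sqrt(2)) + 2*(0)*conj(0) + 2*(2)*conj(sqrt(2)) + 4*(0)*conj(0) + 4*(0)*conj(0)]
      = (1/16)[(8) + (-8) + (-4*sqrt(2)) + (0) + (4*sqrt(2)) + (0) + (0)] = 0/16 = 0
Hence the multiplicities are chi_1: 1, chi_2: 1, chi_6: 1. Dimension check: dim(chi_7)*dim(chi_7) = 2*2 = 4 and sum (mult * dim) = 1*1 + 1*1 + 1*2 = 4.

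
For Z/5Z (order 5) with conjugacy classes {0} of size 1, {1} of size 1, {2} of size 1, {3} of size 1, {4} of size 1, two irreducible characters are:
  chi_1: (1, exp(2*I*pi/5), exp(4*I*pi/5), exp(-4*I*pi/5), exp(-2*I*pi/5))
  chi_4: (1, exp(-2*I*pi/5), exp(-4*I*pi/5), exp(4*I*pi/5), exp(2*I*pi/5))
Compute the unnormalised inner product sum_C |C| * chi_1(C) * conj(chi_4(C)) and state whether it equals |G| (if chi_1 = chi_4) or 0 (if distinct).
Sum = 0; so <chi_1, chi_4> = 0 (distinct irreducibles are orthogonal).

Explanation: Compute term by term over conjugacy classes (|C| * chi_1(C) * conj(chi_4(C))):
  1*(1)*conj(1) + 1*(exp(2*I*pi/5))*conj(exp(-2*I*pi/5)) + 1*(exp(4*I*pi/5))*conj(exp(-4*I*pi/5)) + 1*(exp(-4*I*pi/5))*conj(exp(4*I*pi/5)) + 1*(exp(-2*I*pi/5))*conj(exp(2*I*pi/5))
  = (1) + (exp(4*I*pi/5)) + (exp(-2*I*pi/5)) + (exp(2*I*pi/5)) + (exp(-4*I*pi/5))
  = 0.
(Exp terms are combined using exp(i*s)*conj(exp(i*t)) = exp(i*(s-t)), and sums of them are collapsed using the identity that for every m > 1 the m distinct m-th roots of unity sum to 0, e.g. 1 + exp(2*I*pi/3) + exp(-2*I*pi/3) = 0.)
Dividing by |G| = 5 gives 0/5 = 0, matching the row-orthogonality relation <chi_1, chi_4> = [chi_1 = chi_4].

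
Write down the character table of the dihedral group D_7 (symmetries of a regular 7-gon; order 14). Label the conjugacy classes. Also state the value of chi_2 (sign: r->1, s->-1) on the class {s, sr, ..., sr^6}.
Conjugacy classes: {e} of size 1, {r^1, r^6} of size 2, {r^2, r^5} of size 2, {r^3, r^4} of size 2, {s, sr, ..., sr^6} of size 7.
Character table:
  irrep \ class              {e} (size 1)  {r^1, r^6} (size 2)  {r^2, r^5} (size 2)  {r^3, r^4} (size 2)  {s, sr, ..., sr^6} (size 7)
  chi_1 (triv)               1             1                    1                    1                    1                          
  chi_2 (sign: r->1, s->-1)  1             1                    1                    1                    -1                         
  chi_3 (2d, j=1)            2             2*cos(2*pi/7)        -2*cos(3*pi/7)       -2*cos(pi/7)         0                          
  chi_4 (2d, j=2)            2             -2*cos(3*pi/7)       -2*cos(pi/7)         2*cos(2*pi/7)        0                          
  chi_5 (2d, j=3)            2             -2*cos(pi/7)         2*cos(2*pi/7)        -2*cos(3*pi/7)       0                          

Spot check: chi_2 (sign: r->1, s->-1) on {s, sr, ..., sr^6} = -1.

Details: D_7 has order 2*7 = 14 with 5 conjugacy classes, hence 5 irreducibles. Sum of squared dims 1 + 1 + 4 + 4 + 4 = 14 = |G|. Linear characters come from the abelianisation; the 2-dimensional irreps have character r^k -> 2*cos(2*pi*j*k/7), reflections -> 0.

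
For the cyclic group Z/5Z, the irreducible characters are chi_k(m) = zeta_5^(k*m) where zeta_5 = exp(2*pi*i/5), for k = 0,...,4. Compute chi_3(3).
chi_3(3) = zeta_5^9 = exp(-2*I*pi/5)

Working: chi_3(3) = zeta_5^(3*3) = zeta_5^9. Since zeta_5^5 = 1, this equals zeta_5^4 = exp(2*pi*i*4/5) = exp(-2*I*pi/5).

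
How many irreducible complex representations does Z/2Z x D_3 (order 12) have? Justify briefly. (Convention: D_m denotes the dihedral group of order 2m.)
6

Argument: The number of irreducible complex representations of a finite group equals its number of conjugacy classes. For a direct product, #classes(G x H) = #classes(G) * #classes(H). Z/2Z has 2 classes (abelian), D_3 has 3 classes, so 2 * 3 = 6, so Z/2Z x D_3 (order 12) has exactly 6 irreducible complex representations.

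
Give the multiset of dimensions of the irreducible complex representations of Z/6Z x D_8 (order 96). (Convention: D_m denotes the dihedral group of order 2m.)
Dimensions: 1, 1, 1, 1, 1, 1, 1, 1, 1, 1, 1, 1, 1, 1, 1, 1, 1, 1, 1, 1, 1, 1, 1, 1, 2, 2, 2, 2, 2, 2, 2, 2, 2, 2, 2, 2, 2, 2, 2, 2, 2, 2

Proof sketch: There are 42 irreducibles (= number of conjugacy classes). Their dimensions d_i satisfy sum d_i^2 = |G| = 96: 1 + 1 + 1 + 1 + 1 + 1 + 1 + 1 + 1 + 1 + 1 + 1 + 1 + 1 + 1 + 1 + 1 + 1 + 1 + 1 + 1 + 1 + 1 + 1 + 4 + 4 + 4 + 4 + 4 + 4 + 4 + 4 + 4 + 4 + 4 + 4 + 4 + 4 + 4 + 4 + 4 + 4 = 96. (For the product with Z/6Z: each of the 6 1-dim characters of Z/6Z tensors with each irrep of D_8, giving 6 copies of each D_8-dimension.)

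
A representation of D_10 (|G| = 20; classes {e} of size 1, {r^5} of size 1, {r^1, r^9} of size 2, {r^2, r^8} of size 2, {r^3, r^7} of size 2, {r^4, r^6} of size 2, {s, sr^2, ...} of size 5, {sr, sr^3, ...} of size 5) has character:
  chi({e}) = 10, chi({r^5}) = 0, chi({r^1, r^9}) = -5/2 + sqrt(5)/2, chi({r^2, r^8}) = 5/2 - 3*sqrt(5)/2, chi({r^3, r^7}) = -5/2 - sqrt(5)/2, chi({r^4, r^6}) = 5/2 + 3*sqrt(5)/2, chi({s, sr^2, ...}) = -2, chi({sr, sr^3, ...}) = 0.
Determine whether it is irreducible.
Not irreducible (reducible): <chi, chi> = 11 > 1.

Derivation: <chi, chi> = (1/|G|) sum_C |C| * |chi(C)|^2 = (1/20)[1*|10|^2 + 1*|0|^2 + 2*|-5/2 + sqrt(5)/2|^2 + 2*|5/2 - 3*sqrt(5)/2|^2 + 2*|-5/2 - sqrt(5)/2|^2 + 2*|5/2 + 3*sqrt(5)/2|^2 + 5*|-2|^2 + 5*|0|^2]
  = (1/20)[(100) + (0) + (15 - 5*sqrt(5)) + (35 - 15*sqrt(5)) + (5*sqrt(5) + 15) + (15*sqrt(5) + 35) + (20) + (0)] = 220/20 = 11.
A character is irreducible iff <chi, chi> = 1, so this representation is reducible.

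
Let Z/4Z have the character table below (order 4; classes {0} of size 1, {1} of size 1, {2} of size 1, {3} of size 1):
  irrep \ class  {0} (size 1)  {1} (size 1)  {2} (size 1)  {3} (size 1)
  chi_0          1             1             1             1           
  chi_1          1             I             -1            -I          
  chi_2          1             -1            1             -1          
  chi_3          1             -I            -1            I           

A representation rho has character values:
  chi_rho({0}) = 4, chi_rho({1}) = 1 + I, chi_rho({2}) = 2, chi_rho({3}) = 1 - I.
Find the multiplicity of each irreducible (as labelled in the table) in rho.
Multiplicities: chi_0: 2, chi_1: 1, chi_2: 1, chi_3: 0.

Details: Use <chi_rho, chi> = (1/|G|) sum_C |C| * chi_rho(C) * conj(chi(C)) with |G| = 4 for each irreducible chi in the table:
  <chi_rho, chi_0> = (1/4)[1*(4)*conj(1) + 1*(1 + I)*conj(1) + 1*(2)*conj(1) + 1*(1 - I)*conj(1)]
      = (1/4)[(4) + (1 + I) + (2) + (1 - I)] = 8/4 = 2
  <chi_rho, chi_1> = (1/4)[1*(4)*conj(1) + 1*(1 + I)*conj(I) + 1*(2)*conj(-1) + 1*(1 - I)*conj(-I)]
      = (1/4)[(4) + (1 - I) + (-2) + (1 + I)] = 4/4 = 1
  <chi_rho, chi_2> = (1/4)[1*(4)*conj(1) + 1*(1 + I)*conj(-1) + 1*(2)*conj(1) + 1*(1 - I)*conj(-1)]
      = (1/4)[(4) + (-1 - I) + (2) + (-1 + I)] = 4/4 = 1
  <chi_rho, chi_3> = (1/4)[1*(4)*conj(1) + 1*(1 + I)*conj(-I) + 1*(2)*conj(-1) + 1*(1 - I)*conj(I)]
      = (1/4)[(4) + (-1 + I) + (-2) + (-1 - I)] = 0/4 = 0
(Exp terms are combined using exp(i*s)*conj(exp(i*t)) = exp(i*(s-t)), and sums of them are collapsed using the identity that for every m > 1 the m distinct m-th roots of unity sum to 0, e.g. 1 + exp(2*I*pi/3) + exp(-2*I*pi/3) = 0.)
Dimension check: dim(rho) = sum (mult * dim) = 2*1 + 1*1 + 1*1 + 0*1 = 4 = chi_rho(e) = 4.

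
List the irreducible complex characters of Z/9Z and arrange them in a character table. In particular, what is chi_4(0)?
Character table of Z/9Z (irreps indexed chi_0,...,chi_8 with chi_k(m) = zeta_9^(k*m), zeta_9 = exp(2*pi*i/9)):
  irrep \ class  {0} (size 1)  {1} (size 1)    {2} (size 1)    {3} (size 1)    {4} (size 1)    {5} (size 1)    {6} (size 1)    {7} (size 1)    {8} (size 1)  
  chi_0          1             1               1               1               1               1               1               1               1             
  chi_1          1             exp(2*I*pi/9)   exp(4*I*pi/9)   exp(2*I*pi/3)   exp(8*I*pi/9)   exp(-8*I*pi/9)  exp(-2*I*pi/3)  exp(-4*I*pi/9)  exp(-2*I*pi/9)
  chi_2          1             exp(4*I*pi/9)   exp(8*I*pi/9)   exp(-2*I*pi/3)  exp(-2*I*pi/9)  exp(2*I*pi/9)   exp(2*I*pi/3)   exp(-8*I*pi/9)  exp(-4*I*pi/9)
  chi_3          1             exp(2*I*pi/3)   exp(-2*I*pi/3)  1               exp(2*I*pi/3)   exp(-2*I*pi/3)  1               exp(2*I*pi/3)   exp(-2*I*pi/3)
  chi_4          1             exp(8*I*pi/9)   exp(-2*I*pi/9)  exp(2*I*pi/3)   exp(-4*I*pi/9)  exp(4*I*pi/9)   exp(-2*I*pi/3)  exp(2*I*pi/9)   exp(-8*I*pi/9)
  chi_5          1             exp(-8*I*pi/9)  exp(2*I*pi/9)   exp(-2*I*pi/3)  exp(4*I*pi/9)   exp(-4*I*pi/9)  exp(2*I*pi/3)   exp(-2*I*pi/9)  exp(8*I*pi/9) 
  chi_6          1             exp(-2*I*pi/3)  exp(2*I*pi/3)   1               exp(-2*I*pi/3)  exp(2*I*pi/3)   1               exp(-2*I*pi/3)  exp(2*I*pi/3) 
  chi_7          1             exp(-4*I*pi/9)  exp(-8*I*pi/9)  exp(2*I*pi/3)   exp(2*I*pi/9)   exp(-2*I*pi/9)  exp(-2*I*pi/3)  exp(8*I*pi/9)   exp(4*I*pi/9) 
  chi_8          1             exp(-2*I*pi/9)  exp(-4*I*pi/9)  exp(-2*I*pi/3)  exp(-8*I*pi/9)  exp(8*I*pi/9)   exp(2*I*pi/3)   exp(4*I*pi/9)   exp(2*I*pi/9) 

Spot check: chi_4(0) = zeta_9^(4*0) = zeta_9^0 = 1.

Justification: Z/9Z is abelian, so all 9 irreducible complex representations are 1-dimensional. They are given by chi_k(m) = zeta_9^(k*m) for k = 0,...,8. Row orthogonality: sum_m chi_k(m) conj(chi_l(m)) = 9 * [k = l].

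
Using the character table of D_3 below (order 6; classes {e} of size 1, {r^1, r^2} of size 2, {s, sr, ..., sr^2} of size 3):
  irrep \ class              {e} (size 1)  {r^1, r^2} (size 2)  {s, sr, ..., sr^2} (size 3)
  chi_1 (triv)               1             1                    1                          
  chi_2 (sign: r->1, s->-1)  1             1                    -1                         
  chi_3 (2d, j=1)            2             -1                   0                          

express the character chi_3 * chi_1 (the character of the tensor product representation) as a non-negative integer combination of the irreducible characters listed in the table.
chi_3 tensor chi_1 = chi_3 (all other irreducibles have multiplicity 0).

Explanation: The character of a tensor product is the pointwise product (chi_3 * chi_1)(C) = chi_3(C) * chi_1(C):
  {e}: (2)*(1), {r^1, r^2}: (-1)*(1), {s, sr, ..., sr^2}: (0)*(1)
so (chi_3 * chi_1) takes values
  {e} -> 2, {r^1, r^2} -> -1, {s, sr, ..., sr^2} -> 0.
Now take the inner product of this character with each irreducible chi from the table, <chi_3*chi_1, chi> = (1/6) sum_C |C| (chi_3*chi_1)(C) conj(chi(C)):
  <chi_3*chi_1, chi_1> = (1/6)[1*(2)*conj(1) + 2*(-1)*conj(1) + 3*(0)*conj(1)]
      = (1/6)[(2) + (-2) + (0)] = 0/6 = 0
  <chi_3*chi_1, chi_2> = (1/6)[1*(2)*conj(1) + 2*(-1)*conj(1) + 3*(0)*conj(-1)]
      = (1/6)[(2) + (-2) + (0)] = 0/6 = 0
  <chi_3*chi_1, chi_3> = (1/6)[1*(2)*conj(2) + 2*(-1)*conj(-1) + 3*(0)*conj(0)]
      = (1/6)[(4) + (2) + (0)] = 6/6 = 1
Hence the multiplicities are chi_3: 1. Dimension check: dim(chi_3)*dim(chi_1) = 2*1 = 2 and sum (mult * dim) = 1*2 = 2.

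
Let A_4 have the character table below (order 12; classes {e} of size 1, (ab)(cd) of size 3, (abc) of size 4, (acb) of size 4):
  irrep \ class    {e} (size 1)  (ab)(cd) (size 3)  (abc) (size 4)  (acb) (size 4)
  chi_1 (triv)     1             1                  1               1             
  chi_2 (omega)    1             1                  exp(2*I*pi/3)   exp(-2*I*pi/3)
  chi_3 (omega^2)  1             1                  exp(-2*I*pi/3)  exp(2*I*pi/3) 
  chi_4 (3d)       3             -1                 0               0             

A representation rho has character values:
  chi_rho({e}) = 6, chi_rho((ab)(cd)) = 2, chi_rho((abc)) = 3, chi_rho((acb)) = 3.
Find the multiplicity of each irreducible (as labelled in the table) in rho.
Multiplicities: chi_1: 3, chi_2: 0, chi_3: 0, chi_4: 1.

Explanation: Use <chi_rho, chi> = (1/|G|) sum_C |C| * chi_rho(C) * conj(chi(C)) with |G| = 12 for each irreducible chi in the table:
  <chi_rho, chi_1> = (1/12)[1*(6)*conj(1) + 3*(2)*conj(1) + 4*(3)*conj(1) + 4*(3)*conj(1)]
      = (1/12)[(6) + (6) + (12) + (12)] = 36/12 = 3
  <chi_rho, chi_2> = (1/12)[1*(6)*conj(1) + 3*(2)*conj(1) + 4*(3)*conj(exp(2*I*pi/3)) + 4*(3)*conj(exp(-2*I*pi/3))]
      = (1/12)[(6) + (6) + (12*exp(-2*I*pi/3)) + (12*exp(2*I*pi/3))] = 0/12 = 0
  <chi_rho, chi_3> = (1/12)[1*(6)*conj(1) + 3*(2)*conj(1) + 4*(3)*conj(exp(-2*I*pi/3)) + 4*(3)*conj(exp(2*I*pi/3))]
      = (1/12)[(6) + (6) + (12*exp(2*I*pi/3)) + (12*exp(-2*I*pi/3))] = 0/12 = 0
  <chi_rho, chi_4> = (1/12)[1*(6)*conj(3) + 3*(2)*conj(-1) + 4*(3)*conj(0) + 4*(3)*conj(0)]
      = (1/12)[(18) + (-6) + (0) + (0)] = 12/12 = 1
(Exp terms are combined using exp(i*s)*conj(exp(i*t)) = exp(i*(s-t)), and sums of them are collapsed using the identity that for every m > 1 the m distinct m-th roots of unity sum to 0, e.g. 1 + exp(2*I*pi/3) + exp(-2*I*pi/3) = 0.)
Dimension check: dim(rho) = sum (mult * dim) = 3*1 + 0*1 + 0*1 + 1*3 = 6 = chi_rho(e) = 6.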